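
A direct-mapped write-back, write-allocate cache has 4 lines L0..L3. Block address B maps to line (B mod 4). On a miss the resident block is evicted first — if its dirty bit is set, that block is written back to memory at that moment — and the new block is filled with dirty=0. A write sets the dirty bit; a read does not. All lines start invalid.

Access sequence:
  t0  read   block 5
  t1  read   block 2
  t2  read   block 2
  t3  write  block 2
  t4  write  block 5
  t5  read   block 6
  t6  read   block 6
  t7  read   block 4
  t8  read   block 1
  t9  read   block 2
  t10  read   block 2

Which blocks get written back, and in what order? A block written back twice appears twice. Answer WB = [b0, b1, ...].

  0 | R B5 → L1 miss [-]
  1 | R B2 → L2 miss [-]
  2 | R B2 → L2 hit [-]
  3 | W B2 → L2 hit [D]
  4 | W B5 → L1 hit [D]
  5 | R B6 → L2 miss wb→B2 [-]
  6 | R B6 → L2 hit [-]
  7 | R B4 → L0 miss [-]
  8 | R B1 → L1 miss wb→B5 [-]
  9 | R B2 → L2 miss [-]
  10 | R B2 → L2 hit [-]

WB = [2, 5]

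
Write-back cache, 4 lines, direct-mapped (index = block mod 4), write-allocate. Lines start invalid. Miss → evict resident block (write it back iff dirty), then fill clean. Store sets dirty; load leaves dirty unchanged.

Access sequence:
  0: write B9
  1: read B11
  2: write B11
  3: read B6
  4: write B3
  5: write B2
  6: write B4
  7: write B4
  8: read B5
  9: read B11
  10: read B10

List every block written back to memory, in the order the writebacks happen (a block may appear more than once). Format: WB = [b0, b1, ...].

WB = [11, 9, 3, 2]

0: W B9 → L1 miss [D]
1: R B11 → L3 miss [-]
2: W B11 → L3 hit [D]
3: R B6 → L2 miss [-]
4: W B3 → L3 miss wb→B11 [D]
5: W B2 → L2 miss [D]
6: W B4 → L0 miss [D]
7: W B4 → L0 hit [D]
8: R B5 → L1 miss wb→B9 [-]
9: R B11 → L3 miss wb→B3 [-]
10: R B10 → L2 miss wb→B2 [-]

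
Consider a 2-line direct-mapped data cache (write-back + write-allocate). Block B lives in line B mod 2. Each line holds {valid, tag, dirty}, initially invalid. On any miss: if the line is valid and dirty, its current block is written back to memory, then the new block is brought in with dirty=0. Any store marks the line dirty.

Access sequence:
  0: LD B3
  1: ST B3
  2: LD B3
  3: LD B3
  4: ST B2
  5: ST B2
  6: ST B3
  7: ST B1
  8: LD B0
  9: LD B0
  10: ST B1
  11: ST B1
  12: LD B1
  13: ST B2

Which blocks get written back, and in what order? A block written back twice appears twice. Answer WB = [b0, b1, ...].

WB = [3, 2]

0: R B3 → L1 miss [-]
1: W B3 → L1 hit [D]
2: R B3 → L1 hit [D]
3: R B3 → L1 hit [D]
4: W B2 → L0 miss [D]
5: W B2 → L0 hit [D]
6: W B3 → L1 hit [D]
7: W B1 → L1 miss wb→B3 [D]
8: R B0 → L0 miss wb→B2 [-]
9: R B0 → L0 hit [-]
10: W B1 → L1 hit [D]
11: W B1 → L1 hit [D]
12: R B1 → L1 hit [D]
13: W B2 → L0 miss [D]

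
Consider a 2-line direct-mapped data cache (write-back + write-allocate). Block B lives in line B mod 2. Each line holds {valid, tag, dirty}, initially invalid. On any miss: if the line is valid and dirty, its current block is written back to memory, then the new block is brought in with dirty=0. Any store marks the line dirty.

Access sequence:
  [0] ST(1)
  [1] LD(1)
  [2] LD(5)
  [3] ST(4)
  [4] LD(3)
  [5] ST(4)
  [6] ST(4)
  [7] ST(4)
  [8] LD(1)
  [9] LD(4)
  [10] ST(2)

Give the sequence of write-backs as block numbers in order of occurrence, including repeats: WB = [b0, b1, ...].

  0 | W B1 → L1 miss [D]
  1 | R B1 → L1 hit [D]
  2 | R B5 → L1 miss wb→B1 [-]
  3 | W B4 → L0 miss [D]
  4 | R B3 → L1 miss [-]
  5 | W B4 → L0 hit [D]
  6 | W B4 → L0 hit [D]
  7 | W B4 → L0 hit [D]
  8 | R B1 → L1 miss [-]
  9 | R B4 → L0 hit [D]
  10 | W B2 → L0 miss wb→B4 [D]

WB = [1, 4]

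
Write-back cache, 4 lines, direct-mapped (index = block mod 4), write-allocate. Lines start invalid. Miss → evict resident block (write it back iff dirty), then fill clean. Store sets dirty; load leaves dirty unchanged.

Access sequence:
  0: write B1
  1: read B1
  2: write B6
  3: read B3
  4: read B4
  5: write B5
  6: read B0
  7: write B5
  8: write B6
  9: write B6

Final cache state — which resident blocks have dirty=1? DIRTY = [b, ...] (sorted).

DIRTY = [5, 6]

  0 | W B1 → L1 miss [D]
  1 | R B1 → L1 hit [D]
  2 | W B6 → L2 miss [D]
  3 | R B3 → L3 miss [-]
  4 | R B4 → L0 miss [-]
  5 | W B5 → L1 miss wb→B1 [D]
  6 | R B0 → L0 miss [-]
  7 | W B5 → L1 hit [D]
  8 | W B6 → L2 hit [D]
  9 | W B6 → L2 hit [D]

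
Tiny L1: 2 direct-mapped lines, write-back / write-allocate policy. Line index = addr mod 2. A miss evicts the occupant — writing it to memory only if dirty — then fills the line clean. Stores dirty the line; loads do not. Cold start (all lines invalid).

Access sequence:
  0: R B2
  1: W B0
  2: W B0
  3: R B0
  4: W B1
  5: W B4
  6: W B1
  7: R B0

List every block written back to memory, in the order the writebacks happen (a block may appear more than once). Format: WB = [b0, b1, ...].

0: R B2 -> L0 miss  d=-]
1: W B0 -> L0 miss  d=D]
2: W B0 -> L0 hit  d=D]
3: R B0 -> L0 hit  d=D]
4: W B1 -> L1 miss  d=D]
5: W B4 -> L0 miss wb->B0  d=D]
6: W B1 -> L1 hit  d=D]
7: R B0 -> L0 miss wb->B4  d=-]

WB = [0, 4]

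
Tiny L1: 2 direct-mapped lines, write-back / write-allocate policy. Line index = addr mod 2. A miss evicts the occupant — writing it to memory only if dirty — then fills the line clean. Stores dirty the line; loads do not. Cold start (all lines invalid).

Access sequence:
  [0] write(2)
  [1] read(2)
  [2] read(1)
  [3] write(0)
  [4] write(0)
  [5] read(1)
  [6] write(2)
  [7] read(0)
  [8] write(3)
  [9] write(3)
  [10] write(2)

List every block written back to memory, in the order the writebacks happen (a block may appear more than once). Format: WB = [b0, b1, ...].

  0 | W B2 → L0 miss [D]
  1 | R B2 → L0 hit [D]
  2 | R B1 → L1 miss [-]
  3 | W B0 → L0 miss wb→B2 [D]
  4 | W B0 → L0 hit [D]
  5 | R B1 → L1 hit [-]
  6 | W B2 → L0 miss wb→B0 [D]
  7 | R B0 → L0 miss wb→B2 [-]
  8 | W B3 → L1 miss [D]
  9 | W B3 → L1 hit [D]
  10 | W B2 → L0 miss [D]

WB = [2, 0, 2]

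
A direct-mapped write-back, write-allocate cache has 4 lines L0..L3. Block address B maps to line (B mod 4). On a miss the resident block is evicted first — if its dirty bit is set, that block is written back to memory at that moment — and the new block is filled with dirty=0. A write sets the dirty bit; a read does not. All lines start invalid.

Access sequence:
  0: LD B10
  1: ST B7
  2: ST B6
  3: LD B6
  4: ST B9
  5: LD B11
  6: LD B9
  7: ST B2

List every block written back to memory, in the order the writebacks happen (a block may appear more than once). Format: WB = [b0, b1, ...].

0: R B10 -> L2 miss  d=-]
1: W B7 -> L3 miss  d=D]
2: W B6 -> L2 miss  d=D]
3: R B6 -> L2 hit  d=D]
4: W B9 -> L1 miss  d=D]
5: R B11 -> L3 miss wb->B7  d=-]
6: R B9 -> L1 hit  d=D]
7: W B2 -> L2 miss wb->B6  d=D]

WB = [7, 6]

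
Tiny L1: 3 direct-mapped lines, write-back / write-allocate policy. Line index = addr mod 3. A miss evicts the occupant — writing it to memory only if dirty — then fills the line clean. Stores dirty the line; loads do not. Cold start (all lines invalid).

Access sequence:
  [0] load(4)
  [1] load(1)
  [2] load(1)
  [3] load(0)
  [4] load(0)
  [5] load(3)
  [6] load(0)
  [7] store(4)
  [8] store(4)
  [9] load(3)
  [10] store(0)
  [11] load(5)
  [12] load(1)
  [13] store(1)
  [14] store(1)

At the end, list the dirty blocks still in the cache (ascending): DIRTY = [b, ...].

DIRTY = [0, 1]

0: R B4 -> L1 miss  d=-]
1: R B1 -> L1 miss  d=-]
2: R B1 -> L1 hit  d=-]
3: R B0 -> L0 miss  d=-]
4: R B0 -> L0 hit  d=-]
5: R B3 -> L0 miss  d=-]
6: R B0 -> L0 miss  d=-]
7: W B4 -> L1 miss  d=D]
8: W B4 -> L1 hit  d=D]
9: R B3 -> L0 miss  d=-]
10: W B0 -> L0 miss  d=D]
11: R B5 -> L2 miss  d=-]
12: R B1 -> L1 miss wb->B4  d=-]
13: W B1 -> L1 hit  d=D]
14: W B1 -> L1 hit  d=D]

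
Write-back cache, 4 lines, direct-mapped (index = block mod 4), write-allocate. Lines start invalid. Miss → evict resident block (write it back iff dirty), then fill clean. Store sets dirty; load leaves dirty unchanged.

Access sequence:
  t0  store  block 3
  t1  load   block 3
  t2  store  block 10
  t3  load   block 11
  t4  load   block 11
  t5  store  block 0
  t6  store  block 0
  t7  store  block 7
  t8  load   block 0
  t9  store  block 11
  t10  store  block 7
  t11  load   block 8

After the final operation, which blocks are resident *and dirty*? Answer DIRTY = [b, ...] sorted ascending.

0: W B3 → L3 miss [D]
1: R B3 → L3 hit [D]
2: W B10 → L2 miss [D]
3: R B11 → L3 miss wb→B3 [-]
4: R B11 → L3 hit [-]
5: W B0 → L0 miss [D]
6: W B0 → L0 hit [D]
7: W B7 → L3 miss [D]
8: R B0 → L0 hit [D]
9: W B11 → L3 miss wb→B7 [D]
10: W B7 → L3 miss wb→B11 [D]
11: R B8 → L0 miss wb→B0 [-]

DIRTY = [7, 10]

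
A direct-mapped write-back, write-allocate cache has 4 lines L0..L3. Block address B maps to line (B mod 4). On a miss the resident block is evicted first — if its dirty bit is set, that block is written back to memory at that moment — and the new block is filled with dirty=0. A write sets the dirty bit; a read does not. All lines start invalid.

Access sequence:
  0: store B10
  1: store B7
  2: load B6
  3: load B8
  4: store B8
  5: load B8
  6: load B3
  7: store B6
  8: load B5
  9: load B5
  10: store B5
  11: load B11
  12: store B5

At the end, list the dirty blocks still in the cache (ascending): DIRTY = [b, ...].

DIRTY = [5, 6, 8]

0: W B10 → L2 miss [D]
1: W B7 → L3 miss [D]
2: R B6 → L2 miss wb→B10 [-]
3: R B8 → L0 miss [-]
4: W B8 → L0 hit [D]
5: R B8 → L0 hit [D]
6: R B3 → L3 miss wb→B7 [-]
7: W B6 → L2 hit [D]
8: R B5 → L1 miss [-]
9: R B5 → L1 hit [-]
10: W B5 → L1 hit [D]
11: R B11 → L3 miss [-]
12: W B5 → L1 hit [D]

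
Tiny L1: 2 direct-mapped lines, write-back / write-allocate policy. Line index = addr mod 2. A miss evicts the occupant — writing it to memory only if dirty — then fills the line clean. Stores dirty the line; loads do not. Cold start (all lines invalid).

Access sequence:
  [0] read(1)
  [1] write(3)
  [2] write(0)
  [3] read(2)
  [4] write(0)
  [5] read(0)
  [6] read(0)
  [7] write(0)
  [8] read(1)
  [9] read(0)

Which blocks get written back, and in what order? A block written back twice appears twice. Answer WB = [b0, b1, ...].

  0 | R B1 → L1 miss [-]
  1 | W B3 → L1 miss [D]
  2 | W B0 → L0 miss [D]
  3 | R B2 → L0 miss wb→B0 [-]
  4 | W B0 → L0 miss [D]
  5 | R B0 → L0 hit [D]
  6 | R B0 → L0 hit [D]
  7 | W B0 → L0 hit [D]
  8 | R B1 → L1 miss wb→B3 [-]
  9 | R B0 → L0 hit [D]

WB = [0, 3]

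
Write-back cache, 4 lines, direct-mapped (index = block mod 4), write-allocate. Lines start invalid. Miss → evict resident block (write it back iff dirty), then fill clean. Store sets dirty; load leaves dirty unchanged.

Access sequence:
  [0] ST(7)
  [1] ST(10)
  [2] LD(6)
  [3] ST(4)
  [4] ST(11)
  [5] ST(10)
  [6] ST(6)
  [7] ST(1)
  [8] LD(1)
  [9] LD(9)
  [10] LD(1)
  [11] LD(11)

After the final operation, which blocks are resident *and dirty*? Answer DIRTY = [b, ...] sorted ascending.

DIRTY = [4, 6, 11]

  0 | W B7 → L3 miss [D]
  1 | W B10 → L2 miss [D]
  2 | R B6 → L2 miss wb→B10 [-]
  3 | W B4 → L0 miss [D]
  4 | W B11 → L3 miss wb→B7 [D]
  5 | W B10 → L2 miss [D]
  6 | W B6 → L2 miss wb→B10 [D]
  7 | W B1 → L1 miss [D]
  8 | R B1 → L1 hit [D]
  9 | R B9 → L1 miss wb→B1 [-]
  10 | R B1 → L1 miss [-]
  11 | R B11 → L3 hit [D]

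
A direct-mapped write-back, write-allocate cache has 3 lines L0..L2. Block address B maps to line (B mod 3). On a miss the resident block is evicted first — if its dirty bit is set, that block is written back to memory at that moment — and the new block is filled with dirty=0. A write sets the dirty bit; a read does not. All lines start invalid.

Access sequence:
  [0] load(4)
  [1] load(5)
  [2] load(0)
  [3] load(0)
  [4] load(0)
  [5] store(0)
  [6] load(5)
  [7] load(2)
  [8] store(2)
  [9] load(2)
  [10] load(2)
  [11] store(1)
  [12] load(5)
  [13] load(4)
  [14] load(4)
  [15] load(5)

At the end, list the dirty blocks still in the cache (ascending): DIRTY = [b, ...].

DIRTY = [0]

  0 | R B4 → L1 miss [-]
  1 | R B5 → L2 miss [-]
  2 | R B0 → L0 miss [-]
  3 | R B0 → L0 hit [-]
  4 | R B0 → L0 hit [-]
  5 | W B0 → L0 hit [D]
  6 | R B5 → L2 hit [-]
  7 | R B2 → L2 miss [-]
  8 | W B2 → L2 hit [D]
  9 | R B2 → L2 hit [D]
  10 | R B2 → L2 hit [D]
  11 | W B1 → L1 miss [D]
  12 | R B5 → L2 miss wb→B2 [-]
  13 | R B4 → L1 miss wb→B1 [-]
  14 | R B4 → L1 hit [-]
  15 | R B5 → L2 hit [-]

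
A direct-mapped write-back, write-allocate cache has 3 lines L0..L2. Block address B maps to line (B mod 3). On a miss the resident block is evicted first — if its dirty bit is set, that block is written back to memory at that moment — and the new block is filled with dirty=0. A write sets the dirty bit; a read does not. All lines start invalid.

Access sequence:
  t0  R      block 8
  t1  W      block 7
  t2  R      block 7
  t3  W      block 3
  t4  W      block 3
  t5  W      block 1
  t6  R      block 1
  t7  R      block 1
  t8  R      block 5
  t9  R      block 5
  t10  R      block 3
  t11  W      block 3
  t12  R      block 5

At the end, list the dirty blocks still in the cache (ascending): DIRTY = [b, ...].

  0 | R B8 → L2 miss [-]
  1 | W B7 → L1 miss [D]
  2 | R B7 → L1 hit [D]
  3 | W B3 → L0 miss [D]
  4 | W B3 → L0 hit [D]
  5 | W B1 → L1 miss wb→B7 [D]
  6 | R B1 → L1 hit [D]
  7 | R B1 → L1 hit [D]
  8 | R B5 → L2 miss [-]
  9 | R B5 → L2 hit [-]
  10 | R B3 → L0 hit [D]
  11 | W B3 → L0 hit [D]
  12 | R B5 → L2 hit [-]

DIRTY = [1, 3]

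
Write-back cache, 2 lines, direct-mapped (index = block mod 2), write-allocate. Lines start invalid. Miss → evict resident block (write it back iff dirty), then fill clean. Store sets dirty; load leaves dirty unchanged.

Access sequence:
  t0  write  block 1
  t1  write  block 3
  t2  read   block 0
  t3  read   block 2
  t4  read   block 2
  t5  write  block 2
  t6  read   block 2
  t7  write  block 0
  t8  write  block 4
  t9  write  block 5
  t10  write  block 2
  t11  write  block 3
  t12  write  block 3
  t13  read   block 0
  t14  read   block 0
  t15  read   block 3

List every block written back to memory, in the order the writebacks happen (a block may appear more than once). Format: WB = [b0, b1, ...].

WB = [1, 2, 0, 3, 4, 5, 2]

0: W B1 → L1 miss [D]
1: W B3 → L1 miss wb→B1 [D]
2: R B0 → L0 miss [-]
3: R B2 → L0 miss [-]
4: R B2 → L0 hit [-]
5: W B2 → L0 hit [D]
6: R B2 → L0 hit [D]
7: W B0 → L0 miss wb→B2 [D]
8: W B4 → L0 miss wb→B0 [D]
9: W B5 → L1 miss wb→B3 [D]
10: W B2 → L0 miss wb→B4 [D]
11: W B3 → L1 miss wb→B5 [D]
12: W B3 → L1 hit [D]
13: R B0 → L0 miss wb→B2 [-]
14: R B0 → L0 hit [-]
15: R B3 → L1 hit [D]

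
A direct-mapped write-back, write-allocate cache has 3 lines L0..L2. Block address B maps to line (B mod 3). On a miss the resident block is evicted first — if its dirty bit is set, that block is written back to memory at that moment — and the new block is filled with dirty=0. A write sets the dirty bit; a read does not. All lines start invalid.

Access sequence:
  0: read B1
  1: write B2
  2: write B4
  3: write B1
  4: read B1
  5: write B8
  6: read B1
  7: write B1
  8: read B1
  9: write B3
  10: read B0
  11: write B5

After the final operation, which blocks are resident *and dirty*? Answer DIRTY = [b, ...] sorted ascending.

DIRTY = [1, 5]

0: R B1 → L1 miss [-]
1: W B2 → L2 miss [D]
2: W B4 → L1 miss [D]
3: W B1 → L1 miss wb→B4 [D]
4: R B1 → L1 hit [D]
5: W B8 → L2 miss wb→B2 [D]
6: R B1 → L1 hit [D]
7: W B1 → L1 hit [D]
8: R B1 → L1 hit [D]
9: W B3 → L0 miss [D]
10: R B0 → L0 miss wb→B3 [-]
11: W B5 → L2 miss wb→B8 [D]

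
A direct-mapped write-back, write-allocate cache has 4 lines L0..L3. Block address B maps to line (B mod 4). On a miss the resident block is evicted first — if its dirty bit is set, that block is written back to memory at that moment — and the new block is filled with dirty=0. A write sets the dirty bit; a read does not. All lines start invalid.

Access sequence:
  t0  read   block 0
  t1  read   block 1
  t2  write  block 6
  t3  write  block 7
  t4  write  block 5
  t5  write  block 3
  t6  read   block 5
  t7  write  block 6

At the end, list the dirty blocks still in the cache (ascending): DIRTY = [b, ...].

0: R B0 -> L0 miss  d=-]
1: R B1 -> L1 miss  d=-]
2: W B6 -> L2 miss  d=D]
3: W B7 -> L3 miss  d=D]
4: W B5 -> L1 miss  d=D]
5: W B3 -> L3 miss wb->B7  d=D]
6: R B5 -> L1 hit  d=D]
7: W B6 -> L2 hit  d=D]

DIRTY = [3, 5, 6]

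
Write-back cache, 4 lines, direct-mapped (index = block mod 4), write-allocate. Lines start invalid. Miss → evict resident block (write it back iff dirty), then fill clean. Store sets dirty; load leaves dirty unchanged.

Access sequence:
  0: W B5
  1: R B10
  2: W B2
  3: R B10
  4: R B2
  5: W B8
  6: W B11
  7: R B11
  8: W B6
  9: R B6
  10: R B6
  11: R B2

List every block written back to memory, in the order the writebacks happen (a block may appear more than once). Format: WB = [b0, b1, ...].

WB = [2, 6]

  0 | W B5 → L1 miss [D]
  1 | R B10 → L2 miss [-]
  2 | W B2 → L2 miss [D]
  3 | R B10 → L2 miss wb→B2 [-]
  4 | R B2 → L2 miss [-]
  5 | W B8 → L0 miss [D]
  6 | W B11 → L3 miss [D]
  7 | R B11 → L3 hit [D]
  8 | W B6 → L2 miss [D]
  9 | R B6 → L2 hit [D]
  10 | R B6 → L2 hit [D]
  11 | R B2 → L2 miss wb→B6 [-]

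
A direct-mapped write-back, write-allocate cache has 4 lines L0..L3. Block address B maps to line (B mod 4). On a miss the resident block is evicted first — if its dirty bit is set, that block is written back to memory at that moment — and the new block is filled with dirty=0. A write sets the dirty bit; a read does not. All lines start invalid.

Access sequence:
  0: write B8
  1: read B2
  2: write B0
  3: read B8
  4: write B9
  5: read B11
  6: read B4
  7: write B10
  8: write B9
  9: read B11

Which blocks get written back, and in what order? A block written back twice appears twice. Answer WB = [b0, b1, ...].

  0 | W B8 → L0 miss [D]
  1 | R B2 → L2 miss [-]
  2 | W B0 → L0 miss wb→B8 [D]
  3 | R B8 → L0 miss wb→B0 [-]
  4 | W B9 → L1 miss [D]
  5 | R B11 → L3 miss [-]
  6 | R B4 → L0 miss [-]
  7 | W B10 → L2 miss [D]
  8 | W B9 → L1 hit [D]
  9 | R B11 → L3 hit [-]

WB = [8, 0]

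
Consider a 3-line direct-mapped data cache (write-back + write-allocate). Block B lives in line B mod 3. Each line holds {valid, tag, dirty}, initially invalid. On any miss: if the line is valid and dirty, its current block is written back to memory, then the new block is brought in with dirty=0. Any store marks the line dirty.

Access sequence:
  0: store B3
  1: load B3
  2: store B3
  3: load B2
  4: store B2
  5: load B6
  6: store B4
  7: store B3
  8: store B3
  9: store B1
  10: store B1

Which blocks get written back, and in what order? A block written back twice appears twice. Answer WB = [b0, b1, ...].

WB = [3, 4]

  0 | W B3 → L0 miss [D]
  1 | R B3 → L0 hit [D]
  2 | W B3 → L0 hit [D]
  3 | R B2 → L2 miss [-]
  4 | W B2 → L2 hit [D]
  5 | R B6 → L0 miss wb→B3 [-]
  6 | W B4 → L1 miss [D]
  7 | W B3 → L0 miss [D]
  8 | W B3 → L0 hit [D]
  9 | W B1 → L1 miss wb→B4 [D]
  10 | W B1 → L1 hit [D]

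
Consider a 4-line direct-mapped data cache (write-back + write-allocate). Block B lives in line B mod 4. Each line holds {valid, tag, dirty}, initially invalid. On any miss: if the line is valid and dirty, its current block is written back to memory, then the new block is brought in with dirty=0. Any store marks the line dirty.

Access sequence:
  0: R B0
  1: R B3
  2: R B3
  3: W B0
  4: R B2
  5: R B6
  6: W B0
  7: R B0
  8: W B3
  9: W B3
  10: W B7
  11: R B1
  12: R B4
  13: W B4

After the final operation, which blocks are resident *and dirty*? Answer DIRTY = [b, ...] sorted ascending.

DIRTY = [4, 7]

  0 | R B0 → L0 miss [-]
  1 | R B3 → L3 miss [-]
  2 | R B3 → L3 hit [-]
  3 | W B0 → L0 hit [D]
  4 | R B2 → L2 miss [-]
  5 | R B6 → L2 miss [-]
  6 | W B0 → L0 hit [D]
  7 | R B0 → L0 hit [D]
  8 | W B3 → L3 hit [D]
  9 | W B3 → L3 hit [D]
  10 | W B7 → L3 miss wb→B3 [D]
  11 | R B1 → L1 miss [-]
  12 | R B4 → L0 miss wb→B0 [-]
  13 | W B4 → L0 hit [D]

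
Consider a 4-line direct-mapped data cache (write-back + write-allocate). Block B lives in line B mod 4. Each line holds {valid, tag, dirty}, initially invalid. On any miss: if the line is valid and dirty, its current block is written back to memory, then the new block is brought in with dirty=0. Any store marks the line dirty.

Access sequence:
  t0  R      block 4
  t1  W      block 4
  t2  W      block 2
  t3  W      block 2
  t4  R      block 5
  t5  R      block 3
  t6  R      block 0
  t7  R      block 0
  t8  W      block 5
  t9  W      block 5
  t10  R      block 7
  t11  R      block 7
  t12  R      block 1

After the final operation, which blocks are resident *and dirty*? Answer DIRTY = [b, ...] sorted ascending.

0: R B4 → L0 miss [-]
1: W B4 → L0 hit [D]
2: W B2 → L2 miss [D]
3: W B2 → L2 hit [D]
4: R B5 → L1 miss [-]
5: R B3 → L3 miss [-]
6: R B0 → L0 miss wb→B4 [-]
7: R B0 → L0 hit [-]
8: W B5 → L1 hit [D]
9: W B5 → L1 hit [D]
10: R B7 → L3 miss [-]
11: R B7 → L3 hit [-]
12: R B1 → L1 miss wb→B5 [-]

DIRTY = [2]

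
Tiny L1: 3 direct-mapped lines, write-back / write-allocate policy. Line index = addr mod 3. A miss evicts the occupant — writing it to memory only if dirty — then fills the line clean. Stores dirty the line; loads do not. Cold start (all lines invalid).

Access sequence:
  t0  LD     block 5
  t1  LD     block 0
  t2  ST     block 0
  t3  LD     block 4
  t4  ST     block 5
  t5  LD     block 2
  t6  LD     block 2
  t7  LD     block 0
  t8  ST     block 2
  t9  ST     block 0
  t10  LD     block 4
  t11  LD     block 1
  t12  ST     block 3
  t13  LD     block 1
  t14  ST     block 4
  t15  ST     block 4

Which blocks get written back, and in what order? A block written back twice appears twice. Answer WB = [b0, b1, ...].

WB = [5, 0]

0: R B5 → L2 miss [-]
1: R B0 → L0 miss [-]
2: W B0 → L0 hit [D]
3: R B4 → L1 miss [-]
4: W B5 → L2 hit [D]
5: R B2 → L2 miss wb→B5 [-]
6: R B2 → L2 hit [-]
7: R B0 → L0 hit [D]
8: W B2 → L2 hit [D]
9: W B0 → L0 hit [D]
10: R B4 → L1 hit [-]
11: R B1 → L1 miss [-]
12: W B3 → L0 miss wb→B0 [D]
13: R B1 → L1 hit [-]
14: W B4 → L1 miss [D]
15: W B4 → L1 hit [D]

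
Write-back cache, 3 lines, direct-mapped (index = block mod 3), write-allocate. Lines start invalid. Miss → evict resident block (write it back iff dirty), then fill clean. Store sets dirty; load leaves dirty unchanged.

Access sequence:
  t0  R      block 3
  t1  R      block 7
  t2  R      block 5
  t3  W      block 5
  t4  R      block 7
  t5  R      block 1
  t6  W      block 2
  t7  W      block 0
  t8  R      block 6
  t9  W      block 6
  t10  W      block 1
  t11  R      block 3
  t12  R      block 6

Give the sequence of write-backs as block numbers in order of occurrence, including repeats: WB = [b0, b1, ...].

WB = [5, 0, 6]

0: R B3 -> L0 miss  d=-]
1: R B7 -> L1 miss  d=-]
2: R B5 -> L2 miss  d=-]
3: W B5 -> L2 hit  d=D]
4: R B7 -> L1 hit  d=-]
5: R B1 -> L1 miss  d=-]
6: W B2 -> L2 miss wb->B5  d=D]
7: W B0 -> L0 miss  d=D]
8: R B6 -> L0 miss wb->B0  d=-]
9: W B6 -> L0 hit  d=D]
10: W B1 -> L1 hit  d=D]
11: R B3 -> L0 miss wb->B6  d=-]
12: R B6 -> L0 miss  d=-]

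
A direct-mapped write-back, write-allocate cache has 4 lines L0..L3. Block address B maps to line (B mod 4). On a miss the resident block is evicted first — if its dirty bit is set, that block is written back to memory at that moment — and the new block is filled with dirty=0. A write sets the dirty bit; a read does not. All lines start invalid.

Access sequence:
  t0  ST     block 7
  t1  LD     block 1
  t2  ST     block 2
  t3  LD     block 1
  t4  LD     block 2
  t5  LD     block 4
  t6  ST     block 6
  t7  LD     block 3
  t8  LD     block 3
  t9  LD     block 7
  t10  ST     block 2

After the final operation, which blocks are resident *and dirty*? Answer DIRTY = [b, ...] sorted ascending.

DIRTY = [2]

0: W B7 -> L3 miss  d=D]
1: R B1 -> L1 miss  d=-]
2: W B2 -> L2 miss  d=D]
3: R B1 -> L1 hit  d=-]
4: R B2 -> L2 hit  d=D]
5: R B4 -> L0 miss  d=-]
6: W B6 -> L2 miss wb->B2  d=D]
7: R B3 -> L3 miss wb->B7  d=-]
8: R B3 -> L3 hit  d=-]
9: R B7 -> L3 miss  d=-]
10: W B2 -> L2 miss wb->B6  d=D]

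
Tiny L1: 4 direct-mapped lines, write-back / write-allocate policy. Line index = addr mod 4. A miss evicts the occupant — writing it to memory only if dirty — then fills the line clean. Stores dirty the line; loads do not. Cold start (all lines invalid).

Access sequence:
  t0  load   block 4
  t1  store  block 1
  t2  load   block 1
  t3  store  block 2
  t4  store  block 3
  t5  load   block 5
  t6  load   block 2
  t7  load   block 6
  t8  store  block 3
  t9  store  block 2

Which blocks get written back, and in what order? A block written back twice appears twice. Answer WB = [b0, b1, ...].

0: R B4 -> L0 miss  d=-]
1: W B1 -> L1 miss  d=D]
2: R B1 -> L1 hit  d=D]
3: W B2 -> L2 miss  d=D]
4: W B3 -> L3 miss  d=D]
5: R B5 -> L1 miss wb->B1  d=-]
6: R B2 -> L2 hit  d=D]
7: R B6 -> L2 miss wb->B2  d=-]
8: W B3 -> L3 hit  d=D]
9: W B2 -> L2 miss  d=D]

WB = [1, 2]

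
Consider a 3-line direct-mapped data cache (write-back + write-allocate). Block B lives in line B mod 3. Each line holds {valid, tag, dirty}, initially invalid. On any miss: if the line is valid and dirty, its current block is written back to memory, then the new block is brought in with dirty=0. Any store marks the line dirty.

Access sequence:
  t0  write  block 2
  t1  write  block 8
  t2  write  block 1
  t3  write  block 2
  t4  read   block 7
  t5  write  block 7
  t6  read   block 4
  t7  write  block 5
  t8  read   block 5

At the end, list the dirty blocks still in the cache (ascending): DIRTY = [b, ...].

DIRTY = [5]

  0 | W B2 → L2 miss [D]
  1 | W B8 → L2 miss wb→B2 [D]
  2 | W B1 → L1 miss [D]
  3 | W B2 → L2 miss wb→B8 [D]
  4 | R B7 → L1 miss wb→B1 [-]
  5 | W B7 → L1 hit [D]
  6 | R B4 → L1 miss wb→B7 [-]
  7 | W B5 → L2 miss wb→B2 [D]
  8 | R B5 → L2 hit [D]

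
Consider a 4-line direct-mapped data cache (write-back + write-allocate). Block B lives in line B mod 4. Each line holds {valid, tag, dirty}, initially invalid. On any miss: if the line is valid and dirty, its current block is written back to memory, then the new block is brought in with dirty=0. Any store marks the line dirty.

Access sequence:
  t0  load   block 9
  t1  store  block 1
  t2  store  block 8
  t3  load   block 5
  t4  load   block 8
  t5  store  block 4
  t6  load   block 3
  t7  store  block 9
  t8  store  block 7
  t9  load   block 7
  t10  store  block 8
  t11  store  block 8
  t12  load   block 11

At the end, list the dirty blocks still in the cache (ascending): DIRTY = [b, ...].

DIRTY = [8, 9]

0: R B9 → L1 miss [-]
1: W B1 → L1 miss [D]
2: W B8 → L0 miss [D]
3: R B5 → L1 miss wb→B1 [-]
4: R B8 → L0 hit [D]
5: W B4 → L0 miss wb→B8 [D]
6: R B3 → L3 miss [-]
7: W B9 → L1 miss [D]
8: W B7 → L3 miss [D]
9: R B7 → L3 hit [D]
10: W B8 → L0 miss wb→B4 [D]
11: W B8 → L0 hit [D]
12: R B11 → L3 miss wb→B7 [-]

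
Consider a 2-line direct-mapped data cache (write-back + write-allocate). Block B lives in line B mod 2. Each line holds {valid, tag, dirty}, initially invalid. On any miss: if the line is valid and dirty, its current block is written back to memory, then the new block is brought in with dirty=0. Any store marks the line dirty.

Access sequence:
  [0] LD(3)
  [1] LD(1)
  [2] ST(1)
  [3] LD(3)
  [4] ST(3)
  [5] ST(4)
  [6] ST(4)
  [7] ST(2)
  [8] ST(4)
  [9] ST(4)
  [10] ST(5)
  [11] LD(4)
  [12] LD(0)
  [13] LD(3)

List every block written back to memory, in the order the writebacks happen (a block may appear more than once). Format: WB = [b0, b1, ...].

WB = [1, 4, 2, 3, 4, 5]

  0 | R B3 → L1 miss [-]
  1 | R B1 → L1 miss [-]
  2 | W B1 → L1 hit [D]
  3 | R B3 → L1 miss wb→B1 [-]
  4 | W B3 → L1 hit [D]
  5 | W B4 → L0 miss [D]
  6 | W B4 → L0 hit [D]
  7 | W B2 → L0 miss wb→B4 [D]
  8 | W B4 → L0 miss wb→B2 [D]
  9 | W B4 → L0 hit [D]
  10 | W B5 → L1 miss wb→B3 [D]
  11 | R B4 → L0 hit [D]
  12 | R B0 → L0 miss wb→B4 [-]
  13 | R B3 → L1 miss wb→B5 [-]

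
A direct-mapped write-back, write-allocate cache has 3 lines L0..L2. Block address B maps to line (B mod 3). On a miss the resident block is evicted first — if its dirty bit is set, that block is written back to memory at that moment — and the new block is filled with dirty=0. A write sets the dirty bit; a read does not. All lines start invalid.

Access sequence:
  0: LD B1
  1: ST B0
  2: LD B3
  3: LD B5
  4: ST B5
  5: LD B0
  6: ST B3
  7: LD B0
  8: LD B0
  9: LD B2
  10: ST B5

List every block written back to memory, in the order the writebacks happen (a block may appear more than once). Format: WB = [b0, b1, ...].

0: R B1 -> L1 miss  d=-]
1: W B0 -> L0 miss  d=D]
2: R B3 -> L0 miss wb->B0  d=-]
3: R B5 -> L2 miss  d=-]
4: W B5 -> L2 hit  d=D]
5: R B0 -> L0 miss  d=-]
6: W B3 -> L0 miss  d=D]
7: R B0 -> L0 miss wb->B3  d=-]
8: R B0 -> L0 hit  d=-]
9: R B2 -> L2 miss wb->B5  d=-]
10: W B5 -> L2 miss  d=D]

WB = [0, 3, 5]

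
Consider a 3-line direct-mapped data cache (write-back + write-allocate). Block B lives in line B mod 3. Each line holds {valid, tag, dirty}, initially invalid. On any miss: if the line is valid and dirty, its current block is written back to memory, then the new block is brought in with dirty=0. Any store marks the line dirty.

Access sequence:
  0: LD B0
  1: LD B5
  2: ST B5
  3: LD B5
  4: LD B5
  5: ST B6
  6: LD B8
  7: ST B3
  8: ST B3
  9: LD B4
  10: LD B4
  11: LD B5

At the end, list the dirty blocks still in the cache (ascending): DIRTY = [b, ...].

DIRTY = [3]

  0 | R B0 → L0 miss [-]
  1 | R B5 → L2 miss [-]
  2 | W B5 → L2 hit [D]
  3 | R B5 → L2 hit [D]
  4 | R B5 → L2 hit [D]
  5 | W B6 → L0 miss [D]
  6 | R B8 → L2 miss wb→B5 [-]
  7 | W B3 → L0 miss wb→B6 [D]
  8 | W B3 → L0 hit [D]
  9 | R B4 → L1 miss [-]
  10 | R B4 → L1 hit [-]
  11 | R B5 → L2 miss [-]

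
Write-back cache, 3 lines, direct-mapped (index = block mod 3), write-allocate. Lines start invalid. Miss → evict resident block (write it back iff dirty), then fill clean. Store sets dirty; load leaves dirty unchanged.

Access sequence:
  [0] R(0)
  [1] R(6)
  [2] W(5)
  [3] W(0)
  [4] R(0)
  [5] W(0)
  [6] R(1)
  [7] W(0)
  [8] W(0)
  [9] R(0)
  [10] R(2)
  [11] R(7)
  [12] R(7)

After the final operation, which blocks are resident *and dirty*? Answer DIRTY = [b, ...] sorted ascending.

  0 | R B0 → L0 miss [-]
  1 | R B6 → L0 miss [-]
  2 | W B5 → L2 miss [D]
  3 | W B0 → L0 miss [D]
  4 | R B0 → L0 hit [D]
  5 | W B0 → L0 hit [D]
  6 | R B1 → L1 miss [-]
  7 | W B0 → L0 hit [D]
  8 | W B0 → L0 hit [D]
  9 | R B0 → L0 hit [D]
  10 | R B2 → L2 miss wb→B5 [-]
  11 | R B7 → L1 miss [-]
  12 | R B7 → L1 hit [-]

DIRTY = [0]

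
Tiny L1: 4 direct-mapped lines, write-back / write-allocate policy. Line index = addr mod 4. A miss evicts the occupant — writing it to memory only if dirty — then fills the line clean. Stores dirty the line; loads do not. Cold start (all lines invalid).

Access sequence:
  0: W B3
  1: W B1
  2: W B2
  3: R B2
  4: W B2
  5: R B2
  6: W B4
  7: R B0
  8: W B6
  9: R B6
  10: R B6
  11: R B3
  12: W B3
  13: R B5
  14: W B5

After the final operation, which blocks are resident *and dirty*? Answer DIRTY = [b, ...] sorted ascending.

DIRTY = [3, 5, 6]

0: W B3 → L3 miss [D]
1: W B1 → L1 miss [D]
2: W B2 → L2 miss [D]
3: R B2 → L2 hit [D]
4: W B2 → L2 hit [D]
5: R B2 → L2 hit [D]
6: W B4 → L0 miss [D]
7: R B0 → L0 miss wb→B4 [-]
8: W B6 → L2 miss wb→B2 [D]
9: R B6 → L2 hit [D]
10: R B6 → L2 hit [D]
11: R B3 → L3 hit [D]
12: W B3 → L3 hit [D]
13: R B5 → L1 miss wb→B1 [-]
14: W B5 → L1 hit [D]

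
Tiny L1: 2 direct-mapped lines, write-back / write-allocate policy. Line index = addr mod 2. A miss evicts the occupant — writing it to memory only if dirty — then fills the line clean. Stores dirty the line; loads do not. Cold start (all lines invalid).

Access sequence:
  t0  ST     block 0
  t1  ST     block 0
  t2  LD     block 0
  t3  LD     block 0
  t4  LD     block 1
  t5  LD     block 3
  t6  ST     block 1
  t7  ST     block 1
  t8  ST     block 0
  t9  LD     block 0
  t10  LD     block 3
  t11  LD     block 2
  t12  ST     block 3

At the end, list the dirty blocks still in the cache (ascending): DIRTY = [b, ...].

0: W B0 -> L0 miss  d=D]
1: W B0 -> L0 hit  d=D]
2: R B0 -> L0 hit  d=D]
3: R B0 -> L0 hit  d=D]
4: R B1 -> L1 miss  d=-]
5: R B3 -> L1 miss  d=-]
6: W B1 -> L1 miss  d=D]
7: W B1 -> L1 hit  d=D]
8: W B0 -> L0 hit  d=D]
9: R B0 -> L0 hit  d=D]
10: R B3 -> L1 miss wb->B1  d=-]
11: R B2 -> L0 miss wb->B0  d=-]
12: W B3 -> L1 hit  d=D]

DIRTY = [3]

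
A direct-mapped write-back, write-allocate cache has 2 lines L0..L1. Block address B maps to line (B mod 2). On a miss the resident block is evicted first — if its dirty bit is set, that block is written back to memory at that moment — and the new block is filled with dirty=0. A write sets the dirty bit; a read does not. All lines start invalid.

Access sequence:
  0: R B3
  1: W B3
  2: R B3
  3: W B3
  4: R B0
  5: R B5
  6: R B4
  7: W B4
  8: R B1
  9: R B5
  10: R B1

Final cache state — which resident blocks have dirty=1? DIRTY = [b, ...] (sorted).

  0 | R B3 → L1 miss [-]
  1 | W B3 → L1 hit [D]
  2 | R B3 → L1 hit [D]
  3 | W B3 → L1 hit [D]
  4 | R B0 → L0 miss [-]
  5 | R B5 → L1 miss wb→B3 [-]
  6 | R B4 → L0 miss [-]
  7 | W B4 → L0 hit [D]
  8 | R B1 → L1 miss [-]
  9 | R B5 → L1 miss [-]
  10 | R B1 → L1 miss [-]

DIRTY = [4]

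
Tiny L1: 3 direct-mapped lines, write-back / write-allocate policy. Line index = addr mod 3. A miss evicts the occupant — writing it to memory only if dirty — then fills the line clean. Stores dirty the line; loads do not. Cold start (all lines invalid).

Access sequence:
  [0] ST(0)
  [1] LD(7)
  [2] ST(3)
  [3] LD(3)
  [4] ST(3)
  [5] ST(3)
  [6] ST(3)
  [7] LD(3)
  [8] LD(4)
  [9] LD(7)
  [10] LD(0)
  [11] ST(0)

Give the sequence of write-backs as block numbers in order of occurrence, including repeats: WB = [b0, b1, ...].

WB = [0, 3]

  0 | W B0 → L0 miss [D]
  1 | R B7 → L1 miss [-]
  2 | W B3 → L0 miss wb→B0 [D]
  3 | R B3 → L0 hit [D]
  4 | W B3 → L0 hit [D]
  5 | W B3 → L0 hit [D]
  6 | W B3 → L0 hit [D]
  7 | R B3 → L0 hit [D]
  8 | R B4 → L1 miss [-]
  9 | R B7 → L1 miss [-]
  10 | R B0 → L0 miss wb→B3 [-]
  11 | W B0 → L0 hit [D]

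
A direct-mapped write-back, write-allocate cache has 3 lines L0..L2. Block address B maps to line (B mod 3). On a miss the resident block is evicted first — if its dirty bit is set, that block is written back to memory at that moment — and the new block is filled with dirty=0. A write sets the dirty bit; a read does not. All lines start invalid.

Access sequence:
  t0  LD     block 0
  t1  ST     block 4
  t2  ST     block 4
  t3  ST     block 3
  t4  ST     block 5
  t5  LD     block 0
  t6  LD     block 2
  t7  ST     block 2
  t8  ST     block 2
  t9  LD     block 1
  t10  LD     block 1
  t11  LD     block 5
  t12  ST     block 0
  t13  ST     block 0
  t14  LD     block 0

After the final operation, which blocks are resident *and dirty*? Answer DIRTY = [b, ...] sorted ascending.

DIRTY = [0]

0: R B0 → L0 miss [-]
1: W B4 → L1 miss [D]
2: W B4 → L1 hit [D]
3: W B3 → L0 miss [D]
4: W B5 → L2 miss [D]
5: R B0 → L0 miss wb→B3 [-]
6: R B2 → L2 miss wb→B5 [-]
7: W B2 → L2 hit [D]
8: W B2 → L2 hit [D]
9: R B1 → L1 miss wb→B4 [-]
10: R B1 → L1 hit [-]
11: R B5 → L2 miss wb→B2 [-]
12: W B0 → L0 hit [D]
13: W B0 → L0 hit [D]
14: R B0 → L0 hit [D]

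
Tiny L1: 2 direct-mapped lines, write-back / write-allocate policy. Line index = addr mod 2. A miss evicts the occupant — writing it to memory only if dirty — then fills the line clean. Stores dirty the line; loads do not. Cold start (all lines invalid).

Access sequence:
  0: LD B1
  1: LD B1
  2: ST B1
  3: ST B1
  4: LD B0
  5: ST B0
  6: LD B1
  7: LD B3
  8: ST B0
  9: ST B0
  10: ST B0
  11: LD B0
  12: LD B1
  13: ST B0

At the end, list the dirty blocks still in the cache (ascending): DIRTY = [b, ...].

0: R B1 → L1 miss [-]
1: R B1 → L1 hit [-]
2: W B1 → L1 hit [D]
3: W B1 → L1 hit [D]
4: R B0 → L0 miss [-]
5: W B0 → L0 hit [D]
6: R B1 → L1 hit [D]
7: R B3 → L1 miss wb→B1 [-]
8: W B0 → L0 hit [D]
9: W B0 → L0 hit [D]
10: W B0 → L0 hit [D]
11: R B0 → L0 hit [D]
12: R B1 → L1 miss [-]
13: W B0 → L0 hit [D]

DIRTY = [0]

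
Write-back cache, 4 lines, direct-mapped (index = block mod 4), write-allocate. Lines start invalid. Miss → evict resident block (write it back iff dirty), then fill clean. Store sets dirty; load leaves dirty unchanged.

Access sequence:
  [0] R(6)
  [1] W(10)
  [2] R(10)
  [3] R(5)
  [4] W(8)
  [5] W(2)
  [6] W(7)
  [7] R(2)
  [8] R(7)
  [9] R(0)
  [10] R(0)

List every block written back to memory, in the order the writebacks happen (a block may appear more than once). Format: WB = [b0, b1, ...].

0: R B6 -> L2 miss  d=-]
1: W B10 -> L2 miss  d=D]
2: R B10 -> L2 hit  d=D]
3: R B5 -> L1 miss  d=-]
4: W B8 -> L0 miss  d=D]
5: W B2 -> L2 miss wb->B10  d=D]
6: W B7 -> L3 miss  d=D]
7: R B2 -> L2 hit  d=D]
8: R B7 -> L3 hit  d=D]
9: R B0 -> L0 miss wb->B8  d=-]
10: R B0 -> L0 hit  d=-]

WB = [10, 8]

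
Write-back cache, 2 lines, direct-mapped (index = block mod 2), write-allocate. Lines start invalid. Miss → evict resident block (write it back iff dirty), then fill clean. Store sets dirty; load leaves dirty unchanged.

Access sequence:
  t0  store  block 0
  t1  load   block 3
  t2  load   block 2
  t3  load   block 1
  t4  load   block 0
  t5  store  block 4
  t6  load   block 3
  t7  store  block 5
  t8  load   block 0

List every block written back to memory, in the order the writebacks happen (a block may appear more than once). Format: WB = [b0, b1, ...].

0: W B0 -> L0 miss  d=D]
1: R B3 -> L1 miss  d=-]
2: R B2 -> L0 miss wb->B0  d=-]
3: R B1 -> L1 miss  d=-]
4: R B0 -> L0 miss  d=-]
5: W B4 -> L0 miss  d=D]
6: R B3 -> L1 miss  d=-]
7: W B5 -> L1 miss  d=D]
8: R B0 -> L0 miss wb->B4  d=-]

WB = [0, 4]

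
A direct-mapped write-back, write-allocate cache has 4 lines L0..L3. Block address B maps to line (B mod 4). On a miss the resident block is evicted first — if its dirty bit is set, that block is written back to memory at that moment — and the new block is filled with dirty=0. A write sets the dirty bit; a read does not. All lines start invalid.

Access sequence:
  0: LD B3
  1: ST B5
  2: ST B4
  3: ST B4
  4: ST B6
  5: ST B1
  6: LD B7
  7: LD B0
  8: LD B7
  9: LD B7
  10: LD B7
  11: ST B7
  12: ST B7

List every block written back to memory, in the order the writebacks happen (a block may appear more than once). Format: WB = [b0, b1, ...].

WB = [5, 4]

0: R B3 -> L3 miss  d=-]
1: W B5 -> L1 miss  d=D]
2: W B4 -> L0 miss  d=D]
3: W B4 -> L0 hit  d=D]
4: W B6 -> L2 miss  d=D]
5: W B1 -> L1 miss wb->B5  d=D]
6: R B7 -> L3 miss  d=-]
7: R B0 -> L0 miss wb->B4  d=-]
8: R B7 -> L3 hit  d=-]
9: R B7 -> L3 hit  d=-]
10: R B7 -> L3 hit  d=-]
11: W B7 -> L3 hit  d=D]
12: W B7 -> L3 hit  d=D]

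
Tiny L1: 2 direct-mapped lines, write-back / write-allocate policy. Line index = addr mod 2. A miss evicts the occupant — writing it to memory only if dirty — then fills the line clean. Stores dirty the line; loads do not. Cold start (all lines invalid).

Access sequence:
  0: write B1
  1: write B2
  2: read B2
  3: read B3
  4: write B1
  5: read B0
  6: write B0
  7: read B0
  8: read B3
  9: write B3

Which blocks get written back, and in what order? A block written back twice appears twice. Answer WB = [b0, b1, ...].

WB = [1, 2, 1]

0: W B1 → L1 miss [D]
1: W B2 → L0 miss [D]
2: R B2 → L0 hit [D]
3: R B3 → L1 miss wb→B1 [-]
4: W B1 → L1 miss [D]
5: R B0 → L0 miss wb→B2 [-]
6: W B0 → L0 hit [D]
7: R B0 → L0 hit [D]
8: R B3 → L1 miss wb→B1 [-]
9: W B3 → L1 hit [D]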